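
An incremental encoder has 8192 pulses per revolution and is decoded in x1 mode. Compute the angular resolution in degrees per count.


resolution = 360 / (PPR * 1) = 360 / 8192 = 0.0439

0.0439 degrees


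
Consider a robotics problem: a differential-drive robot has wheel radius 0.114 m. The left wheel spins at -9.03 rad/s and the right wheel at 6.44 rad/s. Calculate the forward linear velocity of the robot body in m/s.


v = r*(wR + wL)/2 = 0.114*(6.44 + -9.03)/2 = -0.1476

-0.1476 m/s


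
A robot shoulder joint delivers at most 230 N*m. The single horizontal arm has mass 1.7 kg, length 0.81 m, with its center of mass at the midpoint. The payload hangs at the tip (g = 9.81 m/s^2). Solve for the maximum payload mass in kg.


tau_arm = m_arm*g*(L/2) = 1.7*9.81*0.81/2 = 6.7542 N*m
tau_payload = tau_max - tau_arm = 230 - 6.7542 = 223.2458
m_payload = tau_payload / (g*L) = 223.2458 / (9.81*0.81) = 28.0950

28.0950 kg


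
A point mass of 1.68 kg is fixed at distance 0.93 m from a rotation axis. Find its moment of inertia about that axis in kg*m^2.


I = m*r^2 = 1.68*0.93^2 = 1.4530

1.4530 kg*m^2


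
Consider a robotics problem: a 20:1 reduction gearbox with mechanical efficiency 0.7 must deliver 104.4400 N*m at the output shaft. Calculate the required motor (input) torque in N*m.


tau_in = tau_out / (N * eta) = 104.4400 / (20 * 0.7) = 7.4600

7.4600 N*m


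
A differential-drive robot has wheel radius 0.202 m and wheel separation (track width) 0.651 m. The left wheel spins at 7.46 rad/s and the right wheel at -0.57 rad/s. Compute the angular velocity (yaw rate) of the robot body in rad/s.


omega = r*(wR - wL)/L = 0.202*(-0.57 - (7.46))/0.651 = -2.4916

-2.4916 rad/s


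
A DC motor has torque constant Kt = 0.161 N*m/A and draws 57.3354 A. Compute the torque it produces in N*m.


tau = Kt * I = 0.161*57.3354 = 9.2310

9.2310 N*m


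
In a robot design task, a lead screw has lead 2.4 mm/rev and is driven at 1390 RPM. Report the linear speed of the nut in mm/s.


v = lead * (RPM/60) = 2.4*1390/60 = 55.6000

55.6000 mm/s


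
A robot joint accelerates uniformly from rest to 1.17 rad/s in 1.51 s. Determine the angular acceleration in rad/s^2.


alpha = delta_omega / t = 1.17 / 1.51 = 0.7748

0.7748 rad/s^2


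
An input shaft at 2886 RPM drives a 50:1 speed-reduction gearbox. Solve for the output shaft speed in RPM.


omega_out = omega_in / N = 2886 / 50 = 57.7200

57.7200 RPM


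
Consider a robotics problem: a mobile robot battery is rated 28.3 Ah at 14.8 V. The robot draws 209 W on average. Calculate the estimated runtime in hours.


E = 28.3*14.8 = 418.8400 Wh
t = E/P = 418.8400/209 = 2.0040

2.0040 hours


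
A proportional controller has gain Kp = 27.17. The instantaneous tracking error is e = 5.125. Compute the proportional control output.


u_P = Kp * e = 27.17 * 5.125 = 139.2463

139.2463


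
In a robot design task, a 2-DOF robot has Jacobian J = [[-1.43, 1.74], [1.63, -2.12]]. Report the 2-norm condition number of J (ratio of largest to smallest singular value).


JJ^T eigenvalues: trace(JJ^T) = 12.2238, det(JJ^T) = det(J)^2 = 0.03818116
s_max^2 = (12.2238 + sqrt(149.26856180))/2 = 12.22067569
s_min^2 = (12.2238 - sqrt(149.26856180))/2 = 0.00312431
kappa = s_max/s_min = sqrt(12.22067569/0.00312431) = 62.5418

62.5418


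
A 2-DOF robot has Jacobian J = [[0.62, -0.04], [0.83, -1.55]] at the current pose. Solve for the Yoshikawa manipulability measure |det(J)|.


det(J) = 0.62*-1.55 - (-0.04)*(0.83) = -0.9278
|det(J)| = 0.9278

0.9278


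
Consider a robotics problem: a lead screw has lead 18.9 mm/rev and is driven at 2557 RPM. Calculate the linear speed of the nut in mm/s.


v = lead * (RPM/60) = 18.9*2557/60 = 805.4550

805.4550 mm/s


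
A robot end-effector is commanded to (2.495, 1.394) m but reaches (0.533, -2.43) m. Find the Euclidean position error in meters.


dx = 0.533 - (2.495) = -1.9620, dy = -2.43 - (1.394) = -3.8240
err = sqrt(3.849444 + 14.622976) = 4.2980

4.2980 m


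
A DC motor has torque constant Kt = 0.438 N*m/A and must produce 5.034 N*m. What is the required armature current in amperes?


I = tau / Kt = 5.034/0.438 = 11.4932

11.4932 A


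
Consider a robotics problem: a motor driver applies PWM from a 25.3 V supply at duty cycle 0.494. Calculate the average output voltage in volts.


V_avg = V_supply * D = 25.3*0.494 = 12.4982

12.4982 V


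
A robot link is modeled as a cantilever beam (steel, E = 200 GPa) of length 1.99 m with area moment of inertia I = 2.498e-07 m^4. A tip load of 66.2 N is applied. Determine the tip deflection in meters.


delta = F*L^3/(3*E*I) = 66.2*1.99^3/(3*2.000e+11*2.498e-07)
      = 521.6956538/149880 = 0.0035

0.0035 m


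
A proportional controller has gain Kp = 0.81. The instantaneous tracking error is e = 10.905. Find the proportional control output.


u_P = Kp * e = 0.81 * 10.905 = 8.8331

8.8331


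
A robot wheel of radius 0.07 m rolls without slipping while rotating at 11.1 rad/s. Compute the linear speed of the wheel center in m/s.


v = omega * r = 11.1 * 0.07 = 0.7770

0.7770 m/s


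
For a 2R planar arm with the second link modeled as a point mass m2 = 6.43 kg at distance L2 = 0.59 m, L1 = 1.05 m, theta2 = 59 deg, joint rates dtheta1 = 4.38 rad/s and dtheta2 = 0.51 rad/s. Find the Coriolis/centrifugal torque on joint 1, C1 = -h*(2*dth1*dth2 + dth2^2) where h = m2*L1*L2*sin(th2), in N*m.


h = m2*L1*L2*sin(th2) = 6.43*1.05*0.59*sin(59 deg) = 3.414427
C1 = -h*(2*4.38*0.51 + 0.51^2) = -3.414427*4.7277 = -16.1424

-16.1424 N*m


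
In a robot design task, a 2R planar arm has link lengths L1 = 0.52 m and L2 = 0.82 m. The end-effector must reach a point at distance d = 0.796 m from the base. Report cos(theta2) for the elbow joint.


cos(th2) = (d^2 - L1^2 - L2^2)/(2*L1*L2) = (0.796^2 - 0.52^2 - 0.82^2)/(2*0.52*0.82) = -0.3626

-0.3626


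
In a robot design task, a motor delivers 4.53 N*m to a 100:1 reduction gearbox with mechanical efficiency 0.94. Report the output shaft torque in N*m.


tau_out = tau_in * N * eta = 4.53 * 100 * 0.94 = 425.8200

425.8200 N*m


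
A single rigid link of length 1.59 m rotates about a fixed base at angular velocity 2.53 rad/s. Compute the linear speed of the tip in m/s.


v = L*omega = 1.59 * 2.53 = 4.0227

4.0227 m/s


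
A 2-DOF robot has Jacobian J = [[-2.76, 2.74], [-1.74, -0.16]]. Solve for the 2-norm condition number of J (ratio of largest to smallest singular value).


JJ^T eigenvalues: trace(JJ^T) = 18.1784, det(JJ^T) = det(J)^2 = 27.13576464
s_max^2 = (18.1784 + sqrt(221.91116800))/2 = 16.53754156
s_min^2 = (18.1784 - sqrt(221.91116800))/2 = 1.64085844
kappa = s_max/s_min = sqrt(16.53754156/1.64085844) = 3.1747

3.1747


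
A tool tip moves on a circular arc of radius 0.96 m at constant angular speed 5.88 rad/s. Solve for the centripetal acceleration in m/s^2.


a_c = omega^2 * r = 5.88^2 * 0.96 = 33.1914

33.1914 m/s^2


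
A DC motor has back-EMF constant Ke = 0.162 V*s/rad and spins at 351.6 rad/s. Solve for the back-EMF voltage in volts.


V_emf = Ke * omega = 0.162*351.6 = 56.9592

56.9592 V


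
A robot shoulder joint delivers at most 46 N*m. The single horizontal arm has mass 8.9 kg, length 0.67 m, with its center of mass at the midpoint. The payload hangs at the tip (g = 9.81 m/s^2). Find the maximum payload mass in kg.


tau_arm = m_arm*g*(L/2) = 8.9*9.81*0.67/2 = 29.2485 N*m
tau_payload = tau_max - tau_arm = 46 - 29.2485 = 16.7515
m_payload = tau_payload / (g*L) = 16.7515 / (9.81*0.67) = 2.5486

2.5486 kg


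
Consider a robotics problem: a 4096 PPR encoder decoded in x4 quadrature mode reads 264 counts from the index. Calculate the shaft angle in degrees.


angle = counts * 360 / (PPR*4) = 264 * 360 / 16384 = 5.8008

5.8008 degrees


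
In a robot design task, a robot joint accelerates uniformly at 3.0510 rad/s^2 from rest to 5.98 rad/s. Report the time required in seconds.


t = delta_omega / alpha = 5.98 / 3.0510 = 1.9600

1.9600 s


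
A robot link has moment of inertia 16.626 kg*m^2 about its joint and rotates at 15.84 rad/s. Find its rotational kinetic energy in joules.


KE = (1/2)*I*omega^2 = 0.5*16.626*15.84^2 = 2085.7783

2085.7783 J


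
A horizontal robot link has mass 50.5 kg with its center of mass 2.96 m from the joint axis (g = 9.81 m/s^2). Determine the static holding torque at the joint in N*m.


tau = m*g*L = 50.5 * 9.81 * 2.96 = 1466.3988

1466.3988 N*m


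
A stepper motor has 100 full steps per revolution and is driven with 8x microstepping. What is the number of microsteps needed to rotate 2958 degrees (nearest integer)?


step_size = 360/(100*8) = 360/800 = 0.450000 deg
n = 2958/(360/800) = 2958*800/360 = 6573.3333 -> 6573

6573 steps


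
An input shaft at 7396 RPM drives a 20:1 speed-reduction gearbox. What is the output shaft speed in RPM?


omega_out = omega_in / N = 7396 / 20 = 369.8000

369.8000 RPM


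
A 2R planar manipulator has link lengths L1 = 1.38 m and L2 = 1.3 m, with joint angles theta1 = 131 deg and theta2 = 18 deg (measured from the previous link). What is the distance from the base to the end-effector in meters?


x = L1*cos(th1) + L2*cos(th1+th2) = -2.019679
y = L1*sin(th1) + L2*sin(th1+th2) = 1.711049
d = sqrt(x^2 + y^2) = sqrt(4.079103 + 2.927689) = 2.6470

2.6470 m


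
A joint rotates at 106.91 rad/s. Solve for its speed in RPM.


RPM = 106.91 * 60/(2*pi) = 1020.9153

1020.9153 RPM


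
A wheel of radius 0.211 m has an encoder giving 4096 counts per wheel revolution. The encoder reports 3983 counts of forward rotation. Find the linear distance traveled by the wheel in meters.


revs = 3983/4096 = 0.972412
d = revs * 2*pi*r = 0.972412 * 2*pi*0.211 = 1.2892

1.2892 m


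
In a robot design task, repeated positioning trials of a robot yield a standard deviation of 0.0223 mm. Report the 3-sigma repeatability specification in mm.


repeatability = 3*sigma = 3*0.0223 = 0.0669

0.0669 mm


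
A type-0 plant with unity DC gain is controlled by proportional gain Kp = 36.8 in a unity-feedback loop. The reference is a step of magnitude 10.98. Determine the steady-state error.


e_ss = R/(1 + Kp) = 10.98/(1 + 36.8) = 10.98/37.8000 = 0.2905

0.2905


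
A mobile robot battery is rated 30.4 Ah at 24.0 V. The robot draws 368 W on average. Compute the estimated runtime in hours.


E = 30.4*24.0 = 729.6000 Wh
t = E/P = 729.6000/368 = 1.9826

1.9826 hours


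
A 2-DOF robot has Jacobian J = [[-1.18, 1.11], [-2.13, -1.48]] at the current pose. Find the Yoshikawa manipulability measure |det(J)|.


det(J) = -1.18*-1.48 - (1.11)*(-2.13) = 4.1107
|det(J)| = 4.1107

4.1107


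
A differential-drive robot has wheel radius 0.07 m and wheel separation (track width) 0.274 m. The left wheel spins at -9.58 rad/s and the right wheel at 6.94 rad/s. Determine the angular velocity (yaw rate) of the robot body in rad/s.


omega = r*(wR - wL)/L = 0.07*(6.94 - (-9.58))/0.274 = 4.2204

4.2204 rad/s


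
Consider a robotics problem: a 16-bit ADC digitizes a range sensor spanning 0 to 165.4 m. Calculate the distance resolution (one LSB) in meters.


res = range / 2^n = 165.4/2^16 = 165.4/65536 = 0.0025

0.0025 m


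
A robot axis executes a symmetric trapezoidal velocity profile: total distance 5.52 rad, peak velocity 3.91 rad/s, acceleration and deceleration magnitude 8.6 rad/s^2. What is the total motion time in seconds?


t_acc = v/a = 3.91/8.6 = 0.454651 s
d_acc = v^2/(2a) = 0.888843 rad (each ramp)
d_cruise = 5.52 - 2*0.888843 = 3.742314 rad
t_cruise = 3.742314/3.91 = 0.957114 s
t_total = 2*0.454651 + 0.957114 = 1.8664

1.8664 s


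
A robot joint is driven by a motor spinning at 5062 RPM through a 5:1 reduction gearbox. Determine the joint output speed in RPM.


omega_joint = omega_motor / N = 5062 / 5 = 1012.4000

1012.4000 RPM


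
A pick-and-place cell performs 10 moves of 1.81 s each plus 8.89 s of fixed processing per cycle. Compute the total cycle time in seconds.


T = 10*1.81 + 8.89 = 26.9900

26.9900 s


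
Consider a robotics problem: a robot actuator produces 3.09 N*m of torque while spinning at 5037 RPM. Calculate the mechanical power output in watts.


omega = 5037 * 2*pi/60 = 527.473407 rad/s
P = tau * omega = 3.09 * 527.473407 = 1629.8928

1629.8928 W


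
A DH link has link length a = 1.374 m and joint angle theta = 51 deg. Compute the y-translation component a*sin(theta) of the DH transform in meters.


a*sin(theta) = 1.374*sin(51 deg) = 1.0678

1.0678 m


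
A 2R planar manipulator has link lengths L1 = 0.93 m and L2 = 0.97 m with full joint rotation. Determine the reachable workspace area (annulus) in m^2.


r_max = L1 + L2 = 1.9000, r_min = |L1 - L2| = 0.0400
A = pi*(r_max^2 - r_min^2) = pi*(3.6100 - 0.0016) = 11.3361

11.3361 m^2


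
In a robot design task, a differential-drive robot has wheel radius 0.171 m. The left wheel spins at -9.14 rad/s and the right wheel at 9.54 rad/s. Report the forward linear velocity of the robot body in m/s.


v = r*(wR + wL)/2 = 0.171*(9.54 + -9.14)/2 = 0.0342

0.0342 m/s


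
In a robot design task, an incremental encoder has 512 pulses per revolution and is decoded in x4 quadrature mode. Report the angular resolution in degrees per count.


resolution = 360 / (PPR * 4) = 360 / 2048 = 0.1758

0.1758 degrees


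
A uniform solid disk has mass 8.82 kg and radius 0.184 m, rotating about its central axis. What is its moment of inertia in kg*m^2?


I = (1/2)*m*R^2 = 0.5*8.82*0.184^2 = 0.1493

0.1493 kg*m^2


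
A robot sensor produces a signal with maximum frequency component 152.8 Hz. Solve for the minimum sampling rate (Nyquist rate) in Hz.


f_s,min = 2*f_max = 2*152.8 = 305.6000

305.6000 Hz


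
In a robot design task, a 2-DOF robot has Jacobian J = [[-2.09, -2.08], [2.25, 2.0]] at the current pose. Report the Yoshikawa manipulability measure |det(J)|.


det(J) = -2.09*2.0 - (-2.08)*(2.25) = 0.5000
|det(J)| = 0.5000

0.5000


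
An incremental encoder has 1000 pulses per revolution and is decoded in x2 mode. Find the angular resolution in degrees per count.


resolution = 360 / (PPR * 2) = 360 / 2000 = 0.1800

0.1800 degrees


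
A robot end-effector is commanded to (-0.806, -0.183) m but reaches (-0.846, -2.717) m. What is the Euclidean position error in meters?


dx = -0.846 - (-0.806) = -0.0400, dy = -2.717 - (-0.183) = -2.5340
err = sqrt(0.001600 + 6.421156) = 2.5343

2.5343 m


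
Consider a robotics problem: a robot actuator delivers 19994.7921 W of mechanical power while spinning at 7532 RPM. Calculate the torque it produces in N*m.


omega = 7532 * 2*pi/60 = 788.749196 rad/s
tau = P / omega = 19994.7921 / 788.749196 = 25.3500

25.3500 N*m


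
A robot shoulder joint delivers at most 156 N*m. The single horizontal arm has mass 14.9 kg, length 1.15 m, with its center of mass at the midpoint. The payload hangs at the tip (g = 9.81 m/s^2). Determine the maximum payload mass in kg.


tau_arm = m_arm*g*(L/2) = 14.9*9.81*1.15/2 = 84.0472 N*m
tau_payload = tau_max - tau_arm = 156 - 84.0472 = 71.9528
m_payload = tau_payload / (g*L) = 71.9528 / (9.81*1.15) = 6.3779

6.3779 kg


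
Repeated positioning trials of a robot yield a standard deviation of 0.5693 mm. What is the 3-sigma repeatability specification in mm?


repeatability = 3*sigma = 3*0.5693 = 1.7079

1.7079 mm


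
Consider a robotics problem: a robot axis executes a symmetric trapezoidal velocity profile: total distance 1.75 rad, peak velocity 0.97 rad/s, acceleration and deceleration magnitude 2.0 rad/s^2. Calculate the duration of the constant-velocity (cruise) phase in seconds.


t_acc = v/a = 0.485000 s, d_acc = v^2/(2a) = 0.235225 rad each
d_cruise = 1.75 - 2*0.235225 = 1.279550 rad
t_cruise = d_cruise/v = 1.279550/0.97 = 1.3191

1.3191 s


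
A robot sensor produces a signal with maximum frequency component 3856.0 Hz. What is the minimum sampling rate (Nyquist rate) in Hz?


f_s,min = 2*f_max = 2*3856.0 = 7712.0000

7712.0000 Hz


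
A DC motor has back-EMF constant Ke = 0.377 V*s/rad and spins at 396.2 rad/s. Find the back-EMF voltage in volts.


V_emf = Ke * omega = 0.377*396.2 = 149.3674

149.3674 V


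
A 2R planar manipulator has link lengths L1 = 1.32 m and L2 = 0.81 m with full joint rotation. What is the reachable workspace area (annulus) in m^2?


r_max = L1 + L2 = 2.1300, r_min = |L1 - L2| = 0.5100
A = pi*(r_max^2 - r_min^2) = pi*(4.5369 - 0.2601) = 13.4360

13.4360 m^2


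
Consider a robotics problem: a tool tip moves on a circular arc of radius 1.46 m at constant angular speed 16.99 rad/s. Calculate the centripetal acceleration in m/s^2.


a_c = omega^2 * r = 16.99^2 * 1.46 = 421.4437

421.4437 m/s^2


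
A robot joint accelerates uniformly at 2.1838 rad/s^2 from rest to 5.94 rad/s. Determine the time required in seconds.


t = delta_omega / alpha = 5.94 / 2.1838 = 2.7200

2.7200 s


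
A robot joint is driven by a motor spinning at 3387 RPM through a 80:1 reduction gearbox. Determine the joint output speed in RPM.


omega_joint = omega_motor / N = 3387 / 80 = 42.3375

42.3375 RPM


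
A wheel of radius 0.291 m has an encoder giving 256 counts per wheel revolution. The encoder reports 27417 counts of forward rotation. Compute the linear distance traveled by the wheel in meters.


revs = 27417/256 = 107.097656
d = revs * 2*pi*r = 107.097656 * 2*pi*0.291 = 195.8181

195.8181 m


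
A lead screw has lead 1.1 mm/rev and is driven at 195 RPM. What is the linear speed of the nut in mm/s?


v = lead * (RPM/60) = 1.1*195/60 = 3.5750

3.5750 mm/s


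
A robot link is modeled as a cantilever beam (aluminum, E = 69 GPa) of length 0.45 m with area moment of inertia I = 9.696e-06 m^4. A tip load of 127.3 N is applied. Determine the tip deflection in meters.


delta = F*L^3/(3*E*I) = 127.3*0.45^3/(3*6.900e+10*9.696e-06)
      = 11.6002125/2007072 = 5.7797e-06

5.7797e-06 m


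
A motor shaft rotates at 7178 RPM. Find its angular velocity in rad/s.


omega = 7178 * 2*pi/60 = 751.6784

751.6784 rad/s


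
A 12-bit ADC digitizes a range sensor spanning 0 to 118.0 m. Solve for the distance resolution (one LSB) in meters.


res = range / 2^n = 118.0/2^12 = 118.0/4096 = 0.0288

0.0288 m


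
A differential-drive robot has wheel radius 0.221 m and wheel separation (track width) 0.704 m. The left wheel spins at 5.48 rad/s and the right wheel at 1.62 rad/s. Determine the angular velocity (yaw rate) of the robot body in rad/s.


omega = r*(wR - wL)/L = 0.221*(1.62 - (5.48))/0.704 = -1.2117

-1.2117 rad/s


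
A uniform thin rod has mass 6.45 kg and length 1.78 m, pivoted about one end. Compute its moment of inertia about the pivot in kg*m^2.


I = (1/3)*m*L^2 = (1/3)*6.45*1.78^2 = 6.8121

6.8121 kg*m^2


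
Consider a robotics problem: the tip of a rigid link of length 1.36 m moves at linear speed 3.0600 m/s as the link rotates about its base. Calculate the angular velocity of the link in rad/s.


omega = v / L = 3.0600 / 1.36 = 2.2500

2.2500 rad/s


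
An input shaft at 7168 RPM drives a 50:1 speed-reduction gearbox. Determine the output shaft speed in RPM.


omega_out = omega_in / N = 7168 / 50 = 143.3600

143.3600 RPM


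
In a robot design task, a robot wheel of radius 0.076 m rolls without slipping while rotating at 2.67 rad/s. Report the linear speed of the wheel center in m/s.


v = omega * r = 2.67 * 0.076 = 0.2029

0.2029 m/s


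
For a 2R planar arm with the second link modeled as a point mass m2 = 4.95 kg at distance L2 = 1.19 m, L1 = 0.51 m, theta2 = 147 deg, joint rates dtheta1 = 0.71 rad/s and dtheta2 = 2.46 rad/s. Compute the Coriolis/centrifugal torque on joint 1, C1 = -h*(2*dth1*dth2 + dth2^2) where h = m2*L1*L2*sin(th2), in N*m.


h = m2*L1*L2*sin(th2) = 4.95*0.51*1.19*sin(147 deg) = 1.636180
C1 = -h*(2*0.71*2.46 + 2.46^2) = -1.636180*9.5448 = -15.6170

-15.6170 N*m


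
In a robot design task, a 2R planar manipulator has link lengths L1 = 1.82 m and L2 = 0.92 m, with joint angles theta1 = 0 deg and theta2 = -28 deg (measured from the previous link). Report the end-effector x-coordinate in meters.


x = L1*cos(th1) + L2*cos(th1+th2) = 1.82*cos(0 deg) + 0.92*cos(-28 deg) = 2.6323

2.6323 m


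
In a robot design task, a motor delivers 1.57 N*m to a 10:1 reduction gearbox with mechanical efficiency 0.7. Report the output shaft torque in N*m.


tau_out = tau_in * N * eta = 1.57 * 10 * 0.7 = 10.9900

10.9900 N*m


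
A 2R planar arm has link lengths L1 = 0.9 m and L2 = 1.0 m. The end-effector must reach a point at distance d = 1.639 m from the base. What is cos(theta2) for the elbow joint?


cos(th2) = (d^2 - L1^2 - L2^2)/(2*L1*L2) = (1.639^2 - 0.9^2 - 1.0^2)/(2*0.9*1.0) = 0.4868

0.4868


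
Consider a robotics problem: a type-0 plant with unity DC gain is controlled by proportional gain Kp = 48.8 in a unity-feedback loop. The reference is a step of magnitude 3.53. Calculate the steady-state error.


e_ss = R/(1 + Kp) = 3.53/(1 + 48.8) = 3.53/49.8000 = 0.0709

0.0709


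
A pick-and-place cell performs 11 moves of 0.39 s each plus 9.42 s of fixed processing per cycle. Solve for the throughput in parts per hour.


T_cycle = 11*0.39 + 9.42 = 13.7100 s
rate = 3600/T = 262.5821

262.5821 parts/hour


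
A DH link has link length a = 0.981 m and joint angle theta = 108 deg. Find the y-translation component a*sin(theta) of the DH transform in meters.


a*sin(theta) = 0.981*sin(108 deg) = 0.9330

0.9330 m


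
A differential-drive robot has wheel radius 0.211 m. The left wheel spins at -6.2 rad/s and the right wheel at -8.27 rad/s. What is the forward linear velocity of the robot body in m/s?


v = r*(wR + wL)/2 = 0.211*(-8.27 + -6.2)/2 = -1.5266

-1.5266 m/s


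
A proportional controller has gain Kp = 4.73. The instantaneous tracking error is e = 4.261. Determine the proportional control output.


u_P = Kp * e = 4.73 * 4.261 = 20.1545

20.1545


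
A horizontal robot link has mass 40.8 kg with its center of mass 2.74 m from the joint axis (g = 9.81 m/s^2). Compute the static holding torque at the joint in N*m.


tau = m*g*L = 40.8 * 9.81 * 2.74 = 1096.6795

1096.6795 N*m


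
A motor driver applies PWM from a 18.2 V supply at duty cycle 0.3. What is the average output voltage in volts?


V_avg = V_supply * D = 18.2*0.3 = 5.4600

5.4600 V


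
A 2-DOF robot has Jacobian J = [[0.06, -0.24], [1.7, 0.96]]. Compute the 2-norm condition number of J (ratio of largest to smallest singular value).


JJ^T eigenvalues: trace(JJ^T) = 3.8728, det(JJ^T) = det(J)^2 = 0.21678336
s_max^2 = (3.8728 + sqrt(14.13144640))/2 = 3.81599081
s_min^2 = (3.8728 - sqrt(14.13144640))/2 = 0.05680919
kappa = s_max/s_min = sqrt(3.81599081/0.05680919) = 8.1959

8.1959


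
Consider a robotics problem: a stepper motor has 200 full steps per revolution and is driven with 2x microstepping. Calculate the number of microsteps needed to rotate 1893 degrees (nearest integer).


step_size = 360/(200*2) = 360/400 = 0.900000 deg
n = 1893/(360/400) = 1893*400/360 = 2103.3333 -> 2103

2103 steps


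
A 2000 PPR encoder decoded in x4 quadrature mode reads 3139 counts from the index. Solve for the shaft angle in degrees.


angle = counts * 360 / (PPR*4) = 3139 * 360 / 8000 = 141.2550

141.2550 degrees


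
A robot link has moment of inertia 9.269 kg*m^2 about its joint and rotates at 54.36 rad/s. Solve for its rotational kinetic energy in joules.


KE = (1/2)*I*omega^2 = 0.5*9.269*54.36^2 = 13694.9920

13694.9920 J


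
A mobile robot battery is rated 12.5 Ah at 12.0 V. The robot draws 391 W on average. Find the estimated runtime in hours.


E = 12.5*12.0 = 150.0000 Wh
t = E/P = 150.0000/391 = 0.3836

0.3836 hours


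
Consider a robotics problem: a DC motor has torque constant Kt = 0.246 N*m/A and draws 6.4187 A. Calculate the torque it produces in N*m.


tau = Kt * I = 0.246*6.4187 = 1.5790

1.5790 N*m


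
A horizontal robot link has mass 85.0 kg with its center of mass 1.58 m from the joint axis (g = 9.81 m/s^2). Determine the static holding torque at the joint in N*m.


tau = m*g*L = 85.0 * 9.81 * 1.58 = 1317.4830

1317.4830 N*m


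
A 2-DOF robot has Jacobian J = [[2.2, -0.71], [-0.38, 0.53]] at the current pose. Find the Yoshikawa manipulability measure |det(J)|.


det(J) = 2.2*0.53 - (-0.71)*(-0.38) = 0.8962
|det(J)| = 0.8962

0.8962


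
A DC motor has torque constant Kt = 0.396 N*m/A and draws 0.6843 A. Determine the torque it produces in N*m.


tau = Kt * I = 0.396*0.6843 = 0.2710

0.2710 N*m


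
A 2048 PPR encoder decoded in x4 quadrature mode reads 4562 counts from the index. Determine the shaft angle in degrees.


angle = counts * 360 / (PPR*4) = 4562 * 360 / 8192 = 200.4785

200.4785 degrees


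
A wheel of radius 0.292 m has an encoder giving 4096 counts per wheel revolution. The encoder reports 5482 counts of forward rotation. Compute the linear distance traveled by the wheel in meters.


revs = 5482/4096 = 1.338379
d = revs * 2*pi*r = 1.338379 * 2*pi*0.292 = 2.4555

2.4555 m


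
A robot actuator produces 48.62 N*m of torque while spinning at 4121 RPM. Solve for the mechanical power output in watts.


omega = 4121 * 2*pi/60 = 431.550111 rad/s
P = tau * omega = 48.62 * 431.550111 = 20981.9664

20981.9664 W


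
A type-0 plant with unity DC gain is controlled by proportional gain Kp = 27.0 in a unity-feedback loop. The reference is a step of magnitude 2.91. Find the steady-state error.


e_ss = R/(1 + Kp) = 2.91/(1 + 27.0) = 2.91/28.0000 = 0.1039

0.1039


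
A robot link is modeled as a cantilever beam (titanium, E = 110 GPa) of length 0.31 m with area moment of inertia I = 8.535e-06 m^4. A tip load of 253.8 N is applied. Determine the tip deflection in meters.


delta = F*L^3/(3*E*I) = 253.8*0.31^3/(3*1.100e+11*8.535e-06)
      = 7.5609558/2816550 = 2.6845e-06

2.6845e-06 m


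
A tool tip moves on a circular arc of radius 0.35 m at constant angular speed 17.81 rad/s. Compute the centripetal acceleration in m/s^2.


a_c = omega^2 * r = 17.81^2 * 0.35 = 111.0186

111.0186 m/s^2


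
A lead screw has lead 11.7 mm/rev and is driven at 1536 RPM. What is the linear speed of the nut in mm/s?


v = lead * (RPM/60) = 11.7*1536/60 = 299.5200

299.5200 mm/s


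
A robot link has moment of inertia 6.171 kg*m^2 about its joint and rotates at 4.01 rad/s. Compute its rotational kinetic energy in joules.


KE = (1/2)*I*omega^2 = 0.5*6.171*4.01^2 = 49.6151

49.6151 J


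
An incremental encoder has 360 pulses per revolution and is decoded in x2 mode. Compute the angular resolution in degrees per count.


resolution = 360 / (PPR * 2) = 360 / 720 = 0.5000

0.5000 degrees


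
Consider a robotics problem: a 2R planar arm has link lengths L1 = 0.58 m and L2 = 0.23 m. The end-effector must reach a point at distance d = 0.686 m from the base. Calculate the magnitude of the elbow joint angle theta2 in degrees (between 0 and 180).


cos(th2) = (d^2 - L1^2 - L2^2)/(2*L1*L2) = (0.686^2 - 0.58^2 - 0.23^2)/(2*0.58*0.23) = 0.30470765
th2 = acos(0.30470765) = 72.2594 deg

72.2594 degrees


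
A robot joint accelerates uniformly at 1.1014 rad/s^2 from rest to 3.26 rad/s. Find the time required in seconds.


t = delta_omega / alpha = 3.26 / 1.1014 = 2.9599

2.9599 s


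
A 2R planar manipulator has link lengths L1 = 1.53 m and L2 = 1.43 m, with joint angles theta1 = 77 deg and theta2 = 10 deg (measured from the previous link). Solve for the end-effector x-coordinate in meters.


x = L1*cos(th1) + L2*cos(th1+th2) = 1.53*cos(77 deg) + 1.43*cos(87 deg) = 0.4190

0.4190 m


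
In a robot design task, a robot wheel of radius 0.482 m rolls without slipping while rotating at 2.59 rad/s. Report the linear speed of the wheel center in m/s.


v = omega * r = 2.59 * 0.482 = 1.2484

1.2484 m/s


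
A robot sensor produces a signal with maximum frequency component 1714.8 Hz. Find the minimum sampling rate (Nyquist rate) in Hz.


f_s,min = 2*f_max = 2*1714.8 = 3429.6000

3429.6000 Hz


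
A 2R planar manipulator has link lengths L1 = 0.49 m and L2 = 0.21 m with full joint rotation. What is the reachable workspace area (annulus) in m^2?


r_max = L1 + L2 = 0.7000, r_min = |L1 - L2| = 0.2800
A = pi*(r_max^2 - r_min^2) = pi*(0.4900 - 0.0784) = 1.2931

1.2931 m^2


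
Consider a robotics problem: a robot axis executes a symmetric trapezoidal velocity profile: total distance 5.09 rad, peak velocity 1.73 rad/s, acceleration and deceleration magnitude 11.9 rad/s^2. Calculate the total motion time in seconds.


t_acc = v/a = 1.73/11.9 = 0.145378 s
d_acc = v^2/(2a) = 0.125752 rad (each ramp)
d_cruise = 5.09 - 2*0.125752 = 4.838496 rad
t_cruise = 4.838496/1.73 = 2.796818 s
t_total = 2*0.145378 + 2.796818 = 3.0876

3.0876 s


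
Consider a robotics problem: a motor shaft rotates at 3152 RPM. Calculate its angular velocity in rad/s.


omega = 3152 * 2*pi/60 = 330.0767

330.0767 rad/s


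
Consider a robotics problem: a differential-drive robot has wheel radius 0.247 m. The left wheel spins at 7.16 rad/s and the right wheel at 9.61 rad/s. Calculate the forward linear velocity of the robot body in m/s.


v = r*(wR + wL)/2 = 0.247*(9.61 + 7.16)/2 = 2.0711

2.0711 m/s


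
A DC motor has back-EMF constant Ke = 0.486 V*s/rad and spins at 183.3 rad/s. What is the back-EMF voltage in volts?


V_emf = Ke * omega = 0.486*183.3 = 89.0838

89.0838 V


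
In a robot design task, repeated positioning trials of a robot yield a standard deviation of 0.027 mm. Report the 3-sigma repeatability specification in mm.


repeatability = 3*sigma = 3*0.027 = 0.0810

0.0810 mm


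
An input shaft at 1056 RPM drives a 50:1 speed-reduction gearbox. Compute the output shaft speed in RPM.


omega_out = omega_in / N = 1056 / 50 = 21.1200

21.1200 RPM


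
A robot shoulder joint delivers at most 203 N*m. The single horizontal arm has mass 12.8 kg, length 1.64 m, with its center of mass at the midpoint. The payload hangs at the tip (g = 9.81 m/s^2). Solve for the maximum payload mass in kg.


tau_arm = m_arm*g*(L/2) = 12.8*9.81*1.64/2 = 102.9658 N*m
tau_payload = tau_max - tau_arm = 203 - 102.9658 = 100.0342
m_payload = tau_payload / (g*L) = 100.0342 / (9.81*1.64) = 6.2178

6.2178 kg


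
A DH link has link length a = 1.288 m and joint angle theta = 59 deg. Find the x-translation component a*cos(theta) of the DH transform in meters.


a*cos(theta) = 1.288*cos(59 deg) = 0.6634

0.6634 m


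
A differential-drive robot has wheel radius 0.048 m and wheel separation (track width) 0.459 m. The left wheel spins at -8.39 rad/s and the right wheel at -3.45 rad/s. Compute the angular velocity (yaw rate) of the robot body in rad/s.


omega = r*(wR - wL)/L = 0.048*(-3.45 - (-8.39))/0.459 = 0.5166

0.5166 rad/s


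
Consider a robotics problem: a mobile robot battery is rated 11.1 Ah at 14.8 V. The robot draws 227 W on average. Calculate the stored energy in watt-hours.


E = capacity * V = 11.1*14.8 = 164.2800

164.2800 Wh


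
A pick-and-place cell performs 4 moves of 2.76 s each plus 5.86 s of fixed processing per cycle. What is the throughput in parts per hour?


T_cycle = 4*2.76 + 5.86 = 16.9000 s
rate = 3600/T = 213.0178

213.0178 parts/hour


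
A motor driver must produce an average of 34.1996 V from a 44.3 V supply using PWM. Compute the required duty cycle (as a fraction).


D = V_avg/V_supply = 34.1996/44.3 = 0.7720

0.7720


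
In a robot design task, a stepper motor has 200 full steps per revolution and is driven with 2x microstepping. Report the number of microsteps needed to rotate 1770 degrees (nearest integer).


step_size = 360/(200*2) = 360/400 = 0.900000 deg
n = 1770/(360/400) = 1770*400/360 = 1966.6667 -> 1967

1967 steps


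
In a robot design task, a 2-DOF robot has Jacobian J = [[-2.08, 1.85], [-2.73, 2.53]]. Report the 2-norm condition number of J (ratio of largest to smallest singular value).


JJ^T eigenvalues: trace(JJ^T) = 21.6027, det(JJ^T) = det(J)^2 = 0.04490161
s_max^2 = (21.6027 + sqrt(466.49704085))/2 = 21.60062128
s_min^2 = (21.6027 - sqrt(466.49704085))/2 = 0.00207872
kappa = s_max/s_min = sqrt(21.60062128/0.00207872) = 101.9378

101.9378


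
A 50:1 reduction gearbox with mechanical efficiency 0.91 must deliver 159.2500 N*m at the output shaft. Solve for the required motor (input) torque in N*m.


tau_in = tau_out / (N * eta) = 159.2500 / (50 * 0.91) = 3.5000

3.5000 N*m


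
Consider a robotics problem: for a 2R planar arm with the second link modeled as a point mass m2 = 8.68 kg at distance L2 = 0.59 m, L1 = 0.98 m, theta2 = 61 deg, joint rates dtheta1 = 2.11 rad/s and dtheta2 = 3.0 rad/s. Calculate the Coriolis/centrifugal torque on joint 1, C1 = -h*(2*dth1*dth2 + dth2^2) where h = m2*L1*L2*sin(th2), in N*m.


h = m2*L1*L2*sin(th2) = 8.68*0.98*0.59*sin(61 deg) = 4.389520
C1 = -h*(2*2.11*3.0 + 3.0^2) = -4.389520*21.6600 = -95.0770

-95.0770 N*m


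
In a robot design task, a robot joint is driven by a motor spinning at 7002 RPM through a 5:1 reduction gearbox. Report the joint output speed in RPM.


omega_joint = omega_motor / N = 7002 / 5 = 1400.4000

1400.4000 RPM


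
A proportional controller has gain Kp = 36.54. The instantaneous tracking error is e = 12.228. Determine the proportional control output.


u_P = Kp * e = 36.54 * 12.228 = 446.8111

446.8111


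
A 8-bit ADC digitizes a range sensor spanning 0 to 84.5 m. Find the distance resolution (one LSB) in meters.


res = range / 2^n = 84.5/2^8 = 84.5/256 = 0.3301

0.3301 m


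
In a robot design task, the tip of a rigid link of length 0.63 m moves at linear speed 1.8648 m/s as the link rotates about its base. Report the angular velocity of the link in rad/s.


omega = v / L = 1.8648 / 0.63 = 2.9600

2.9600 rad/s


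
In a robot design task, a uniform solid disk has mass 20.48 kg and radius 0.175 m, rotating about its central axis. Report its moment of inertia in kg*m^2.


I = (1/2)*m*R^2 = 0.5*20.48*0.175^2 = 0.3136

0.3136 kg*m^2


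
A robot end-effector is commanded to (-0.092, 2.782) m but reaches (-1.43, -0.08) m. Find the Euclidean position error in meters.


dx = -1.43 - (-0.092) = -1.3380, dy = -0.08 - (2.782) = -2.8620
err = sqrt(1.790244 + 8.191044) = 3.1593

3.1593 m


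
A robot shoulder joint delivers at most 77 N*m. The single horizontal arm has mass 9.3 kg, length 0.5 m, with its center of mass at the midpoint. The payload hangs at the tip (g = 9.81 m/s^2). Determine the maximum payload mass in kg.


tau_arm = m_arm*g*(L/2) = 9.3*9.81*0.5/2 = 22.8083 N*m
tau_payload = tau_max - tau_arm = 77 - 22.8083 = 54.1917
m_payload = tau_payload / (g*L) = 54.1917 / (9.81*0.5) = 11.0483

11.0483 kg


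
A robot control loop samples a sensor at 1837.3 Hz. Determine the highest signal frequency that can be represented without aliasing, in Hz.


f_max = f_s/2 = 1837.3/2 = 918.6500

918.6500 Hz


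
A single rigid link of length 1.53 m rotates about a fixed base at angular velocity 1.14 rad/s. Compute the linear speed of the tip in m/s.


v = L*omega = 1.53 * 1.14 = 1.7442

1.7442 m/s


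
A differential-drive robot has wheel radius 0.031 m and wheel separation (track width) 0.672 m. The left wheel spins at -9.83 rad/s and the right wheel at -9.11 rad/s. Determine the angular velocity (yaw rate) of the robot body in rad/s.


omega = r*(wR - wL)/L = 0.031*(-9.11 - (-9.83))/0.672 = 0.0332

0.0332 rad/s


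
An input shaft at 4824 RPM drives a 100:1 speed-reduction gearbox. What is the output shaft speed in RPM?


omega_out = omega_in / N = 4824 / 100 = 48.2400

48.2400 RPM


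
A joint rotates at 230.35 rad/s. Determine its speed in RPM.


RPM = 230.35 * 60/(2*pi) = 2199.6805

2199.6805 RPM


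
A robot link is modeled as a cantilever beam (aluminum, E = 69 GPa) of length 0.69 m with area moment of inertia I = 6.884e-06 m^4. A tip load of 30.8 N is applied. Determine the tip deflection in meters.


delta = F*L^3/(3*E*I) = 30.8*0.69^3/(3*6.900e+10*6.884e-06)
      = 10.1180772/1424988 = 7.1005e-06

7.1005e-06 m


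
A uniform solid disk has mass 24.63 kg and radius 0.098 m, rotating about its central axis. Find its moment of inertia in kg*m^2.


I = (1/2)*m*R^2 = 0.5*24.63*0.098^2 = 0.1183

0.1183 kg*m^2


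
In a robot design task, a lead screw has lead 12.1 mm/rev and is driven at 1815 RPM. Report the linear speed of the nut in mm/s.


v = lead * (RPM/60) = 12.1*1815/60 = 366.0250

366.0250 mm/s


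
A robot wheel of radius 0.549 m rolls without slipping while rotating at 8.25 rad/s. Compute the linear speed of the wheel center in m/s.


v = omega * r = 8.25 * 0.549 = 4.5293

4.5293 m/s


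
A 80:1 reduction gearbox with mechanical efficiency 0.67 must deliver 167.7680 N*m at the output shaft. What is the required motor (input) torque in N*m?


tau_in = tau_out / (N * eta) = 167.7680 / (80 * 0.67) = 3.1300

3.1300 N*m


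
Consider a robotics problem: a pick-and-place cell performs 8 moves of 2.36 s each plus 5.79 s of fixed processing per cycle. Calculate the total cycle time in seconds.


T = 8*2.36 + 5.79 = 24.6700

24.6700 s


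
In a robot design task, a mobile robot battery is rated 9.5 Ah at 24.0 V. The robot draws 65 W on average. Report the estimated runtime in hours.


E = 9.5*24.0 = 228.0000 Wh
t = E/P = 228.0000/65 = 3.5077

3.5077 hours


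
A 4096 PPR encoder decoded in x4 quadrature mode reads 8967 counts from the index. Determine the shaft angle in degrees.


angle = counts * 360 / (PPR*4) = 8967 * 360 / 16384 = 197.0288

197.0288 degrees


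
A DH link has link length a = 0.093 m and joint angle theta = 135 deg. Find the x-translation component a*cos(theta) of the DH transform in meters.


a*cos(theta) = 0.093*cos(135 deg) = -0.0658

-0.0658 m


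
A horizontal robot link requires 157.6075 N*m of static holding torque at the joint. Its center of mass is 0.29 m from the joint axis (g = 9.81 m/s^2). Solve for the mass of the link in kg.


m = tau / (g*L) = 157.6075 / (9.81 * 0.29) = 55.4000

55.4000 kg


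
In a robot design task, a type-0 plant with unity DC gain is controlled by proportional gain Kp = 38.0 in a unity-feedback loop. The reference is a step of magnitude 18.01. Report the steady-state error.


e_ss = R/(1 + Kp) = 18.01/(1 + 38.0) = 18.01/39.0000 = 0.4618

0.4618


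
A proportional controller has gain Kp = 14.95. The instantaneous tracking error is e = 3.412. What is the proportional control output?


u_P = Kp * e = 14.95 * 3.412 = 51.0094

51.0094


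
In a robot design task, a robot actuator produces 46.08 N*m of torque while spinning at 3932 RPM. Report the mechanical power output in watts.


omega = 3932 * 2*pi/60 = 411.758077 rad/s
P = tau * omega = 46.08 * 411.758077 = 18973.8122

18973.8122 W


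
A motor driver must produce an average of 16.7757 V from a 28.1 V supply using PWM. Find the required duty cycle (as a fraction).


D = V_avg/V_supply = 16.7757/28.1 = 0.5970

0.5970


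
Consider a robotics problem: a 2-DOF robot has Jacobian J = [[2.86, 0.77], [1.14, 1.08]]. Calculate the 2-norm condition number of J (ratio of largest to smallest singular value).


JJ^T eigenvalues: trace(JJ^T) = 11.2385, det(JJ^T) = det(J)^2 = 4.88852100
s_max^2 = (11.2385 + sqrt(106.74979825))/2 = 10.78523970
s_min^2 = (11.2385 - sqrt(106.74979825))/2 = 0.45326030
kappa = s_max/s_min = sqrt(10.78523970/0.45326030) = 4.8780

4.8780


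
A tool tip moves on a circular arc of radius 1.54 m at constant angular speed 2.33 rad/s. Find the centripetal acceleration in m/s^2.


a_c = omega^2 * r = 2.33^2 * 1.54 = 8.3605

8.3605 m/s^2
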